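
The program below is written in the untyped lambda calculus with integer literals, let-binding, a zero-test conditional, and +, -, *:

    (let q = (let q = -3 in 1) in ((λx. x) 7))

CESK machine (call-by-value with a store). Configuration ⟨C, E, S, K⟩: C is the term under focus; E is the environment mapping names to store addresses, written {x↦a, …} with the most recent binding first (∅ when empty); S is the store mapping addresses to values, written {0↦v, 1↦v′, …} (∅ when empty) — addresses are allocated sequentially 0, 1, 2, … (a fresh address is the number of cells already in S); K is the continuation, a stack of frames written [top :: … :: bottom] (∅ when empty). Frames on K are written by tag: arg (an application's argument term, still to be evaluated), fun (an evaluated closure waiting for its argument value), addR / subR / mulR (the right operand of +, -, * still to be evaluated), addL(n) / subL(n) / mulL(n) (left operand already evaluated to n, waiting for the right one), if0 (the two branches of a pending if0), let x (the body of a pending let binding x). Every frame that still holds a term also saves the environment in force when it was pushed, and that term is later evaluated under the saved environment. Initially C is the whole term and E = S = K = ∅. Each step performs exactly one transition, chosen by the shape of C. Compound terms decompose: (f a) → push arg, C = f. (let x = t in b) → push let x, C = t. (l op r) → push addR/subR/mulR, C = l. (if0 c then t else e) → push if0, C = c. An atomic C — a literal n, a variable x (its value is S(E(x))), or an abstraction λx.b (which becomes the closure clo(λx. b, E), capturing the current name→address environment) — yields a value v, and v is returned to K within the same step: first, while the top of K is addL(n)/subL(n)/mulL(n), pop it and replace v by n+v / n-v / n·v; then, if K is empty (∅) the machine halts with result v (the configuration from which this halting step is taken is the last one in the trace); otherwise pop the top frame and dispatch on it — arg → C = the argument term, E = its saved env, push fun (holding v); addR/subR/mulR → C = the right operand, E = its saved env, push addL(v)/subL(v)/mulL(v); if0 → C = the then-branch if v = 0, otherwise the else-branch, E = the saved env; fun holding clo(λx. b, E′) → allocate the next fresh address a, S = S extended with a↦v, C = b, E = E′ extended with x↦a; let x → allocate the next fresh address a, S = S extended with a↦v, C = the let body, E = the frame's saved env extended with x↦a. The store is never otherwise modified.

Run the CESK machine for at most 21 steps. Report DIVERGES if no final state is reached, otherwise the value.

Answer: 7

Execution trace:
0. ⟨C=(let q = (let q = -3 in 1) in ((λx. x) 7)); E=∅; S=∅; K=∅⟩
1. ⟨C=(let q = -3 in 1); E=∅; S=∅; K=[let q]⟩
2. ⟨C=-3; E=∅; S=∅; K=[let q :: let q]⟩
3. ⟨C=1; E={q↦0}; S={0↦-3}; K=[let q]⟩
4. ⟨C=((λx. x) 7); E={q↦1}; S={0↦-3, 1↦1}; K=∅⟩
5. ⟨C=(λx. x); E={q↦1}; S={0↦-3, 1↦1}; K=[arg]⟩
6. ⟨C=7; E={q↦1}; S={0↦-3, 1↦1}; K=[fun]⟩
7. ⟨C=x; E={x↦2, q↦1}; S={0↦-3, 1↦1, 2↦7}; K=∅⟩
→ final value 7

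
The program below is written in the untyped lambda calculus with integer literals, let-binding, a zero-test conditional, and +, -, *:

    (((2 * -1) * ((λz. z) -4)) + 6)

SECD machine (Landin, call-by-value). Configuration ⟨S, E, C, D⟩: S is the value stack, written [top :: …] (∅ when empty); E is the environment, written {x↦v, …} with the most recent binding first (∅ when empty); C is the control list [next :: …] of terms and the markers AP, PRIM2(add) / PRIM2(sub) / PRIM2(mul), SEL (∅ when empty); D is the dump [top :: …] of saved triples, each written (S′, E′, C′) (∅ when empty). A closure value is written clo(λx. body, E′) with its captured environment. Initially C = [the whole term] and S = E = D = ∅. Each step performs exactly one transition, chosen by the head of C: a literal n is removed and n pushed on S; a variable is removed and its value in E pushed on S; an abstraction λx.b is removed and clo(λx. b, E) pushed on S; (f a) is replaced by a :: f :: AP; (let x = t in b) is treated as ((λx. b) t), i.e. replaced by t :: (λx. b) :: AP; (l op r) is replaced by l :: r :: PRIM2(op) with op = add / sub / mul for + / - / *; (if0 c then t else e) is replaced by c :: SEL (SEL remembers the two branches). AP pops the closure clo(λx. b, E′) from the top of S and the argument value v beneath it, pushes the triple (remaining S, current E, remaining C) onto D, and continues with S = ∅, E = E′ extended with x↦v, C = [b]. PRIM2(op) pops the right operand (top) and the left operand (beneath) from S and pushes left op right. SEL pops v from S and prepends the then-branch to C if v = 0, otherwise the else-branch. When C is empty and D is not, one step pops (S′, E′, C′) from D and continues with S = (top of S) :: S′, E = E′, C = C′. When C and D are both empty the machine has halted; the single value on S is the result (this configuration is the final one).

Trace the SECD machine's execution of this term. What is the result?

t=0: <S=∅, E=∅, C=[(((2 * -1) * ((λz. z) -4)) + 6)], D=∅>
t=1: <S=∅, E=∅, C=[((2 * -1) * ((λz. z) -4)) :: 6 :: PRIM2(add)], D=∅>
t=2: <S=∅, E=∅, C=[(2 * -1) :: ((λz. z) -4) :: PRIM2(mul) :: 6 :: PRIM2(add)], D=∅>
t=3: <S=∅, E=∅, C=[2 :: -1 :: PRIM2(mul) :: ((λz. z) -4) :: PRIM2(mul) :: 6 :: PRIM2(add)], D=∅>
t=4: <S=[2], E=∅, C=[-1 :: PRIM2(mul) :: ((λz. z) -4) :: PRIM2(mul) :: 6 :: PRIM2(add)], D=∅>
t=5: <S=[-1 :: 2], E=∅, C=[PRIM2(mul) :: ((λz. z) -4) :: PRIM2(mul) :: 6 :: PRIM2(add)], D=∅>
t=6: <S=[-2], E=∅, C=[((λz. z) -4) :: PRIM2(mul) :: 6 :: PRIM2(add)], D=∅>
t=7: <S=[-2], E=∅, C=[-4 :: (λz. z) :: AP :: PRIM2(mul) :: 6 :: PRIM2(add)], D=∅>
t=8: <S=[-4 :: -2], E=∅, C=[(λz. z) :: AP :: PRIM2(mul) :: 6 :: PRIM2(add)], D=∅>
t=9: <S=[clo(λz. z, ∅) :: -4 :: -2], E=∅, C=[AP :: PRIM2(mul) :: 6 :: PRIM2(add)], D=∅>
t=10: <S=∅, E={z↦-4}, C=[z], D=[([-2], ∅, [PRIM2(mul) :: 6 :: PRIM2(add)])]>
t=11: <S=[-4], E={z↦-4}, C=∅, D=[([-2], ∅, [PRIM2(mul) :: 6 :: PRIM2(add)])]>
t=12: <S=[-4 :: -2], E=∅, C=[PRIM2(mul) :: 6 :: PRIM2(add)], D=∅>
t=13: <S=[8], E=∅, C=[6 :: PRIM2(add)], D=∅>
t=14: <S=[6 :: 8], E=∅, C=[PRIM2(add)], D=∅>
t=15: <S=[14], E=∅, C=∅, D=∅>
→ final value 14

Answer: 14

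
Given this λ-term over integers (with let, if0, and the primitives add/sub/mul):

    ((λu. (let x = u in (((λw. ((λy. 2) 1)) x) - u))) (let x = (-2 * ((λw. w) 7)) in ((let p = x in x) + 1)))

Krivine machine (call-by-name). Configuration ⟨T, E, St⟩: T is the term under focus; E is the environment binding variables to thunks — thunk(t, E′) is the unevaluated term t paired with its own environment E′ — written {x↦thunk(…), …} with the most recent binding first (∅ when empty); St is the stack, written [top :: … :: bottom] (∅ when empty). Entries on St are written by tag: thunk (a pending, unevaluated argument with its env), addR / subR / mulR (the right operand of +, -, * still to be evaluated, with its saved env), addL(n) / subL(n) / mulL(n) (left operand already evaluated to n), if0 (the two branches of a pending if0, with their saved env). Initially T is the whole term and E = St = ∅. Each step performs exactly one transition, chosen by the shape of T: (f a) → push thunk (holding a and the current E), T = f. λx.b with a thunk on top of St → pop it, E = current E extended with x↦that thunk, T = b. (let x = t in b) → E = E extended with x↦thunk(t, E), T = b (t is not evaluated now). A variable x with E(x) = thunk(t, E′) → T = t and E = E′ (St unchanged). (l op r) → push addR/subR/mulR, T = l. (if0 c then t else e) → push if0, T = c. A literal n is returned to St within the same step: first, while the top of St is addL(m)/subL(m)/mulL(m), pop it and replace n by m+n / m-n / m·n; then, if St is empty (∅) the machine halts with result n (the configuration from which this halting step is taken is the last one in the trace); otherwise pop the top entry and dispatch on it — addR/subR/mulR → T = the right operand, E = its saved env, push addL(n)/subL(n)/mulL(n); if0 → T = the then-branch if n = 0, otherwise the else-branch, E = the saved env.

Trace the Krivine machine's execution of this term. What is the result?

0. <T=((λu. (let x = u in (((λw. ((λy. 2) 1)) x) - u))) (let x = (-2 * ((λw. w) 7)) in ((let p = x in x) + 1))), E=∅, St=∅>
1. <T=(λu. (let x = u in (((λw. ((λy. 2) 1)) x) - u))), E=∅, St=[thunk]>
2. <T=(let x = u in (((λw. ((λy. 2) 1)) x) - u)), E={u↦thunk((let x = (-2 * ((λw. w) 7)) in ((let p = x in x) + 1)), ∅)}, St=∅>
3. <T=(((λw. ((λy. 2) 1)) x) - u), E={x↦thunk(u, {u↦thunk((let x = (-2 * ((λw. w) 7)) in ((let p = x in x) + 1)), ∅)}), u↦thunk((let x = (-2 * ((λw. w) 7)) in ((let p = x in x) + 1)), ∅)}, St=∅>
4. <T=((λw. ((λy. 2) 1)) x), E={x↦thunk(u, {u↦thunk((let x = (-2 * ((λw. w) 7)) in ((let p = x in x) + 1)), ∅)}), u↦thunk((let x = (-2 * ((λw. w) 7)) in ((let p = x in x) + 1)), ∅)}, St=[subR]>
5. <T=(λw. ((λy. 2) 1)), E={x↦thunk(u, {u↦thunk((let x = (-2 * ((λw. w) 7)) in ((let p = x in x) + 1)), ∅)}), u↦thunk((let x = (-2 * ((λw. w) 7)) in ((let p = x in x) + 1)), ∅)}, St=[thunk :: subR]>
6. <T=((λy. 2) 1), E={w↦thunk(x, {x↦thunk(u, {u↦thunk((let x = (-2 * ((λw. w) 7)) in ((let p = x in x) + 1)), ∅)}), u↦thunk((let x = (-2 * ((λw. w) 7)) in ((let p = x in x) + 1)), ∅)}), x↦thunk(u, {u↦thunk((let x = (-2 * ((λw. w) 7)) in ((let p = x in x) + 1)), ∅)}), u↦thunk((let x = (-2 * ((λw. w) 7)) in ((let p = x in x) + 1)), ∅)}, St=[subR]>
7. <T=(λy. 2), E={w↦thunk(x, {x↦thunk(u, {u↦thunk((let x = (-2 * ((λw. w) 7)) in ((let p = x in x) + 1)), ∅)}), u↦thunk((let x = (-2 * ((λw. w) 7)) in ((let p = x in x) + 1)), ∅)}), x↦thunk(u, {u↦thunk((let x = (-2 * ((λw. w) 7)) in ((let p = x in x) + 1)), ∅)}), u↦thunk((let x = (-2 * ((λw. w) 7)) in ((let p = x in x) + 1)), ∅)}, St=[thunk :: subR]>
8. <T=2, E={y↦thunk(1, {w↦thunk(x, {x↦thunk(u, {u↦thunk((let x = (-2 * ((λw. w) 7)) in ((let p = x in x) + 1)), ∅)}), u↦thunk((let x = (-2 * ((λw. w) 7)) in ((let p = x in x) + 1)), ∅)}), x↦thunk(u, {u↦thunk((let x = (-2 * ((λw. w) 7)) in ((let p = x in x) + 1)), ∅)}), u↦thunk((let x = (-2 * ((λw. w) 7)) in ((let p = x in x) + 1)), ∅)}), w↦thunk(x, {x↦thunk(u, {u↦thunk((let x = (-2 * ((λw. w) 7)) in ((let p = x in x) + 1)), ∅)}), u↦thunk((let x = (-2 * ((λw. w) 7)) in ((let p = x in x) + 1)), ∅)}), x↦thunk(u, {u↦thunk((let x = (-2 * ((λw. w) 7)) in ((let p = x in x) + 1)), ∅)}), u↦thunk((let x = (-2 * ((λw. w) 7)) in ((let p = x in x) + 1)), ∅)}, St=[subR]>
9. <T=u, E={x↦thunk(u, {u↦thunk((let x = (-2 * ((λw. w) 7)) in ((let p = x in x) + 1)), ∅)}), u↦thunk((let x = (-2 * ((λw. w) 7)) in ((let p = x in x) + 1)), ∅)}, St=[subL(2)]>
10. <T=(let x = (-2 * ((λw. w) 7)) in ((let p = x in x) + 1)), E=∅, St=[subL(2)]>
11. <T=((let p = x in x) + 1), E={x↦thunk((-2 * ((λw. w) 7)), ∅)}, St=[subL(2)]>
12. <T=(let p = x in x), E={x↦thunk((-2 * ((λw. w) 7)), ∅)}, St=[addR :: subL(2)]>
13. <T=x, E={p↦thunk(x, {x↦thunk((-2 * ((λw. w) 7)), ∅)}), x↦thunk((-2 * ((λw. w) 7)), ∅)}, St=[addR :: subL(2)]>
14. <T=(-2 * ((λw. w) 7)), E=∅, St=[addR :: subL(2)]>
15. <T=-2, E=∅, St=[mulR :: addR :: subL(2)]>
16. <T=((λw. w) 7), E=∅, St=[mulL(-2) :: addR :: subL(2)]>
17. <T=(λw. w), E=∅, St=[thunk :: mulL(-2) :: addR :: subL(2)]>
18. <T=w, E={w↦thunk(7, ∅)}, St=[mulL(-2) :: addR :: subL(2)]>
19. <T=7, E=∅, St=[mulL(-2) :: addR :: subL(2)]>
20. <T=1, E={x↦thunk((-2 * ((λw. w) 7)), ∅)}, St=[addL(-14) :: subL(2)]>
→ final value 15

Answer: 15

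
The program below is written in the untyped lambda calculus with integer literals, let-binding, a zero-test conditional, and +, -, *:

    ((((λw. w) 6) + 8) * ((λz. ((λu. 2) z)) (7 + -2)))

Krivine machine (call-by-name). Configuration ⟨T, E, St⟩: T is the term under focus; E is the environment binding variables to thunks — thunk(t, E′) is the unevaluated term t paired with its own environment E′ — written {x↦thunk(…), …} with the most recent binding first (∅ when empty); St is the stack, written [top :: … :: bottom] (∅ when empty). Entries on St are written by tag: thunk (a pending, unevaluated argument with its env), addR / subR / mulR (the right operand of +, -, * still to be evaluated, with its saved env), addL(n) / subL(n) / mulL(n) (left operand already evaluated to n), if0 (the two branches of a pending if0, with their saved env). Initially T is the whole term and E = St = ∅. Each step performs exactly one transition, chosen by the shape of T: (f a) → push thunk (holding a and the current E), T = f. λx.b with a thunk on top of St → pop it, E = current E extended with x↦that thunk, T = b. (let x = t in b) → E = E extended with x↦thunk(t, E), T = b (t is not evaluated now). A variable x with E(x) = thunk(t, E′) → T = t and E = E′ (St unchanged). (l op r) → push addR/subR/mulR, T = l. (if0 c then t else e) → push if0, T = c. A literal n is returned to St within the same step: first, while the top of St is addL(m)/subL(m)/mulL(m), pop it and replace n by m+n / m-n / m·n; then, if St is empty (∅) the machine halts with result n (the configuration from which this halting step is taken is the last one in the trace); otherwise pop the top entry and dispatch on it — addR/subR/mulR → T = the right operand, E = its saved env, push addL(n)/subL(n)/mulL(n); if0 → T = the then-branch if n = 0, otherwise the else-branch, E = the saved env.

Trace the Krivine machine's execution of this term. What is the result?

Answer: 28

Machine steps:
0. ⟨T=((((λw. w) 6) + 8) * ((λz. ((λu. 2) z)) (7 + -2))); E=∅; St=∅⟩
1. ⟨T=(((λw. w) 6) + 8); E=∅; St=[mulR]⟩
2. ⟨T=((λw. w) 6); E=∅; St=[addR :: mulR]⟩
3. ⟨T=(λw. w); E=∅; St=[thunk :: addR :: mulR]⟩
4. ⟨T=w; E={w↦thunk(6, ∅)}; St=[addR :: mulR]⟩
5. ⟨T=6; E=∅; St=[addR :: mulR]⟩
6. ⟨T=8; E=∅; St=[addL(6) :: mulR]⟩
7. ⟨T=((λz. ((λu. 2) z)) (7 + -2)); E=∅; St=[mulL(14)]⟩
8. ⟨T=(λz. ((λu. 2) z)); E=∅; St=[thunk :: mulL(14)]⟩
9. ⟨T=((λu. 2) z); E={z↦thunk((7 + -2), ∅)}; St=[mulL(14)]⟩
10. ⟨T=(λu. 2); E={z↦thunk((7 + -2), ∅)}; St=[thunk :: mulL(14)]⟩
11. ⟨T=2; E={u↦thunk(z, {z↦thunk((7 + -2), ∅)}), z↦thunk((7 + -2), ∅)}; St=[mulL(14)]⟩
→ final value 28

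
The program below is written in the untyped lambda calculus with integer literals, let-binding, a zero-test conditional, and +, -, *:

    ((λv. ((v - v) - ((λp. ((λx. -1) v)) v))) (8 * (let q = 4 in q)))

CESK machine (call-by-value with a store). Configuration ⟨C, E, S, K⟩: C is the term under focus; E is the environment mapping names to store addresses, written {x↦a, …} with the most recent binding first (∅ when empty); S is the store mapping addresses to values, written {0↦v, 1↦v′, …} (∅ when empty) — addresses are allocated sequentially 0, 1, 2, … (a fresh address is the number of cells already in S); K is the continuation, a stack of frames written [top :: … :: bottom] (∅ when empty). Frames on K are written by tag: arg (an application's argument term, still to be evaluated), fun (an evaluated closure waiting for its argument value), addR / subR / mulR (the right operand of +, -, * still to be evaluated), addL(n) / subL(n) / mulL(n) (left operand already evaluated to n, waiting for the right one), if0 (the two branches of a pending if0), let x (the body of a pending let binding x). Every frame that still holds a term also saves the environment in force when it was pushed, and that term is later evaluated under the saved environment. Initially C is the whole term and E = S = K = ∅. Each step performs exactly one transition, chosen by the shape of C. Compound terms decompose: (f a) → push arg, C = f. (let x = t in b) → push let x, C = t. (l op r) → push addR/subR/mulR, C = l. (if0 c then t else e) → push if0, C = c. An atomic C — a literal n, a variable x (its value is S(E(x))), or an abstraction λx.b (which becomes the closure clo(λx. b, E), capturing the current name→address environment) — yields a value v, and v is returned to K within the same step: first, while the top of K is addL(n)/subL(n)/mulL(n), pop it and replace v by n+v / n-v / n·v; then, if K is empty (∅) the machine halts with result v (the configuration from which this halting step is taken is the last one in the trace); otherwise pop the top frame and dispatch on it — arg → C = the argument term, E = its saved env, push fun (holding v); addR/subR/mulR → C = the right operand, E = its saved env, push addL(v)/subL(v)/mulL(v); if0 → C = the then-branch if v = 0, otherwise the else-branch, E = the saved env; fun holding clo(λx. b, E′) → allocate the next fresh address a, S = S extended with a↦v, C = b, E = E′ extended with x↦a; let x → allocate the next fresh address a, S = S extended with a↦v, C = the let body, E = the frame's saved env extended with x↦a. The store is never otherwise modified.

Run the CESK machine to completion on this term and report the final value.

Answer: 1

Machine steps:
0. <C=((λv. ((v - v) - ((λp. ((λx. -1) v)) v))) (8 * (let q = 4 in q))), E=∅, S=∅, K=∅>
1. <C=(λv. ((v - v) - ((λp. ((λx. -1) v)) v))), E=∅, S=∅, K=[arg]>
2. <C=(8 * (let q = 4 in q)), E=∅, S=∅, K=[fun]>
3. <C=8, E=∅, S=∅, K=[mulR :: fun]>
4. <C=(let q = 4 in q), E=∅, S=∅, K=[mulL(8) :: fun]>
5. <C=4, E=∅, S=∅, K=[let q :: mulL(8) :: fun]>
6. <C=q, E={q↦0}, S={0↦4}, K=[mulL(8) :: fun]>
7. <C=((v - v) - ((λp. ((λx. -1) v)) v)), E={v↦1}, S={0↦4, 1↦32}, K=∅>
8. <C=(v - v), E={v↦1}, S={0↦4, 1↦32}, K=[subR]>
9. <C=v, E={v↦1}, S={0↦4, 1↦32}, K=[subR :: subR]>
10. <C=v, E={v↦1}, S={0↦4, 1↦32}, K=[subL(32) :: subR]>
11. <C=((λp. ((λx. -1) v)) v), E={v↦1}, S={0↦4, 1↦32}, K=[subL(0)]>
12. <C=(λp. ((λx. -1) v)), E={v↦1}, S={0↦4, 1↦32}, K=[arg :: subL(0)]>
13. <C=v, E={v↦1}, S={0↦4, 1↦32}, K=[fun :: subL(0)]>
14. <C=((λx. -1) v), E={p↦2, v↦1}, S={0↦4, 1↦32, 2↦32}, K=[subL(0)]>
15. <C=(λx. -1), E={p↦2, v↦1}, S={0↦4, 1↦32, 2↦32}, K=[arg :: subL(0)]>
16. <C=v, E={p↦2, v↦1}, S={0↦4, 1↦32, 2↦32}, K=[fun :: subL(0)]>
17. <C=-1, E={x↦3, p↦2, v↦1}, S={0↦4, 1↦32, 2↦32, 3↦32}, K=[subL(0)]>
→ final value 1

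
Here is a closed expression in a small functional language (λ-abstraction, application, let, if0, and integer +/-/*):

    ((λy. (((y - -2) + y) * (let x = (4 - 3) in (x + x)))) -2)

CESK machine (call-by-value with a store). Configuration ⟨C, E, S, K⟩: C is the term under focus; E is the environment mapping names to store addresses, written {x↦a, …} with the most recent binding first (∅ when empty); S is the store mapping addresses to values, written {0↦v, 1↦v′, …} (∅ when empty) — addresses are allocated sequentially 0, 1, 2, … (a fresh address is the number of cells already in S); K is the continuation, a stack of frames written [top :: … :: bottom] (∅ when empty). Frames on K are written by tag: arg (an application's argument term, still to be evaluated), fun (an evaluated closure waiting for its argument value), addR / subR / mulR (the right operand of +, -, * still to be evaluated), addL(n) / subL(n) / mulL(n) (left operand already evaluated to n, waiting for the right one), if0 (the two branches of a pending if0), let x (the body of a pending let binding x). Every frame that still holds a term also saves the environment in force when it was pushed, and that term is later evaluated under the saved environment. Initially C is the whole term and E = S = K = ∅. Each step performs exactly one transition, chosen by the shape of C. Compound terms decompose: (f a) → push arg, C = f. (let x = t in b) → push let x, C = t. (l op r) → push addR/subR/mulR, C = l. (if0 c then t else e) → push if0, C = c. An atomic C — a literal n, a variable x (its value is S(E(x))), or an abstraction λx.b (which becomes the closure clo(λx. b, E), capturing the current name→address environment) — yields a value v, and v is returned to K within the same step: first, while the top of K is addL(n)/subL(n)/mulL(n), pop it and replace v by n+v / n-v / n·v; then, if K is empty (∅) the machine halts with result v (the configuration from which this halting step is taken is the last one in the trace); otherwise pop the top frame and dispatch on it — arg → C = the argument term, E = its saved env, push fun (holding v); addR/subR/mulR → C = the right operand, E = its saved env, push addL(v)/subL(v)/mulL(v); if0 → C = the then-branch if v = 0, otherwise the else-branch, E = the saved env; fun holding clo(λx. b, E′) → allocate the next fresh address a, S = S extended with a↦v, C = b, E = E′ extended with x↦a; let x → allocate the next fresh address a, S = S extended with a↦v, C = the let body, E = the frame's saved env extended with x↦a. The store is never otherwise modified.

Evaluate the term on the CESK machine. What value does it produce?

Answer: -4

Machine steps:
t=0: ⟨C=((λy. (((y - -2) + y) * (let x = (4 - 3) in (x + x)))) -2); E=∅; S=∅; K=∅⟩
t=1: ⟨C=(λy. (((y - -2) + y) * (let x = (4 - 3) in (x + x)))); E=∅; S=∅; K=[arg]⟩
t=2: ⟨C=-2; E=∅; S=∅; K=[fun]⟩
t=3: ⟨C=(((y - -2) + y) * (let x = (4 - 3) in (x + x))); E={y↦0}; S={0↦-2}; K=∅⟩
t=4: ⟨C=((y - -2) + y); E={y↦0}; S={0↦-2}; K=[mulR]⟩
t=5: ⟨C=(y - -2); E={y↦0}; S={0↦-2}; K=[addR :: mulR]⟩
t=6: ⟨C=y; E={y↦0}; S={0↦-2}; K=[subR :: addR :: mulR]⟩
t=7: ⟨C=-2; E={y↦0}; S={0↦-2}; K=[subL(-2) :: addR :: mulR]⟩
t=8: ⟨C=y; E={y↦0}; S={0↦-2}; K=[addL(0) :: mulR]⟩
t=9: ⟨C=(let x = (4 - 3) in (x + x)); E={y↦0}; S={0↦-2}; K=[mulL(-2)]⟩
t=10: ⟨C=(4 - 3); E={y↦0}; S={0↦-2}; K=[let x :: mulL(-2)]⟩
t=11: ⟨C=4; E={y↦0}; S={0↦-2}; K=[subR :: let x :: mulL(-2)]⟩
t=12: ⟨C=3; E={y↦0}; S={0↦-2}; K=[subL(4) :: let x :: mulL(-2)]⟩
t=13: ⟨C=(x + x); E={x↦1, y↦0}; S={0↦-2, 1↦1}; K=[mulL(-2)]⟩
t=14: ⟨C=x; E={x↦1, y↦0}; S={0↦-2, 1↦1}; K=[addR :: mulL(-2)]⟩
t=15: ⟨C=x; E={x↦1, y↦0}; S={0↦-2, 1↦1}; K=[addL(1) :: mulL(-2)]⟩
→ final value -4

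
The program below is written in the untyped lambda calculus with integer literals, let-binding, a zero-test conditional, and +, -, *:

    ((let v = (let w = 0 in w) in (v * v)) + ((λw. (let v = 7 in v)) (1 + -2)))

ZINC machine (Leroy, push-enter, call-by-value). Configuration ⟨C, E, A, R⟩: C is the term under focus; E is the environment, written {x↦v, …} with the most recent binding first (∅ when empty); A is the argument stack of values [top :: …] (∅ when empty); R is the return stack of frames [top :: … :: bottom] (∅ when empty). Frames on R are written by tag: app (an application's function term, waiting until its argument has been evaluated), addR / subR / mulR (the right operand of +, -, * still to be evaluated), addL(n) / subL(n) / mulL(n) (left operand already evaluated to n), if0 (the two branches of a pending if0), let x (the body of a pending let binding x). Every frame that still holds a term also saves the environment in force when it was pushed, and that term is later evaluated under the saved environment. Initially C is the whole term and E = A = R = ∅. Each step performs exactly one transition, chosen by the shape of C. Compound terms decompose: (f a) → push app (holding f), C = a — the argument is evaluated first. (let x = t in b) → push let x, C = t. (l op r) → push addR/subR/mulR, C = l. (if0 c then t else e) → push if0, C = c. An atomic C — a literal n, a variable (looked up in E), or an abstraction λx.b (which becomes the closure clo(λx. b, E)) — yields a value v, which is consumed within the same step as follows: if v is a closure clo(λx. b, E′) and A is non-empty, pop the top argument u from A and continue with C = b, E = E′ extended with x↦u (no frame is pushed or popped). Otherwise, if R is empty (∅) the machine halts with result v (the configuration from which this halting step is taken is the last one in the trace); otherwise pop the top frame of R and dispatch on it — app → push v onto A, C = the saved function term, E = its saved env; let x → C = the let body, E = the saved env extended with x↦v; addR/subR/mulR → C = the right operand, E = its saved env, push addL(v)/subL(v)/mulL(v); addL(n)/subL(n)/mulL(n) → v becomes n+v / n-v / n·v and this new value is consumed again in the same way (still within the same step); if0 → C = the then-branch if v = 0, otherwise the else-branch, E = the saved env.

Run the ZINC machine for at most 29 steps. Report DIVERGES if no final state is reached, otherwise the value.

t=0: ⟨C=((let v = (let w = 0 in w) in (v * v)) + ((λw. (let v = 7 in v)) (1 + -2))); E=∅; A=∅; R=∅⟩
t=1: ⟨C=(let v = (let w = 0 in w) in (v * v)); E=∅; A=∅; R=[addR]⟩
t=2: ⟨C=(let w = 0 in w); E=∅; A=∅; R=[let v :: addR]⟩
t=3: ⟨C=0; E=∅; A=∅; R=[let w :: let v :: addR]⟩
t=4: ⟨C=w; E={w↦0}; A=∅; R=[let v :: addR]⟩
t=5: ⟨C=(v * v); E={v↦0}; A=∅; R=[addR]⟩
t=6: ⟨C=v; E={v↦0}; A=∅; R=[mulR :: addR]⟩
t=7: ⟨C=v; E={v↦0}; A=∅; R=[mulL(0) :: addR]⟩
t=8: ⟨C=((λw. (let v = 7 in v)) (1 + -2)); E=∅; A=∅; R=[addL(0)]⟩
t=9: ⟨C=(1 + -2); E=∅; A=∅; R=[app :: addL(0)]⟩
t=10: ⟨C=1; E=∅; A=∅; R=[addR :: app :: addL(0)]⟩
t=11: ⟨C=-2; E=∅; A=∅; R=[addL(1) :: app :: addL(0)]⟩
t=12: ⟨C=(λw. (let v = 7 in v)); E=∅; A=[-1]; R=[addL(0)]⟩
t=13: ⟨C=(let v = 7 in v); E={w↦-1}; A=∅; R=[addL(0)]⟩
t=14: ⟨C=7; E={w↦-1}; A=∅; R=[let v :: addL(0)]⟩
t=15: ⟨C=v; E={v↦7, w↦-1}; A=∅; R=[addL(0)]⟩
→ final value 7

Answer: 7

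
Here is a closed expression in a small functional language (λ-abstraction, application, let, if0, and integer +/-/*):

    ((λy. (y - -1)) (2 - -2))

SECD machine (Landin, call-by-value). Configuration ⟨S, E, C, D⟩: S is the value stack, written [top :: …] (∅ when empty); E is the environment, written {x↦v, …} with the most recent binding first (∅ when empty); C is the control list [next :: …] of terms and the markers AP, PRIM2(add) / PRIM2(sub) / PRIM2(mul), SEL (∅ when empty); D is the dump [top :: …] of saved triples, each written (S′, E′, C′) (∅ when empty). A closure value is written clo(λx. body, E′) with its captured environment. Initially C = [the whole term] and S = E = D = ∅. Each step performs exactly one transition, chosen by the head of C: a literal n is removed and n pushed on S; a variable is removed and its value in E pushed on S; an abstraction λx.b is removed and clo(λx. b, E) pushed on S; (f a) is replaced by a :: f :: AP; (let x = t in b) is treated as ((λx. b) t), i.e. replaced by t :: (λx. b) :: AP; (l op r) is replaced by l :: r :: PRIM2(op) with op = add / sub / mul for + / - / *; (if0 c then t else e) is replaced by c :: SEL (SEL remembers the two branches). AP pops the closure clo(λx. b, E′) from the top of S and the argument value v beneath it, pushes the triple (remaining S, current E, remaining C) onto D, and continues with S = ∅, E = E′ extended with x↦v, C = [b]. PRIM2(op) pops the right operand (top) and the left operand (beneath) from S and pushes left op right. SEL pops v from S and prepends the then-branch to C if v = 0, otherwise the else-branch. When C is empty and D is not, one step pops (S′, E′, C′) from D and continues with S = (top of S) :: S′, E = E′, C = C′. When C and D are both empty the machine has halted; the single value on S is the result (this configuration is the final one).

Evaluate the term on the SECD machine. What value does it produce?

[0] ⟨S=∅; E=∅; C=[((λy. (y - -1)) (2 - -2))]; D=∅⟩
[1] ⟨S=∅; E=∅; C=[(2 - -2) :: (λy. (y - -1)) :: AP]; D=∅⟩
[2] ⟨S=∅; E=∅; C=[2 :: -2 :: PRIM2(sub) :: (λy. (y - -1)) :: AP]; D=∅⟩
[3] ⟨S=[2]; E=∅; C=[-2 :: PRIM2(sub) :: (λy. (y - -1)) :: AP]; D=∅⟩
[4] ⟨S=[-2 :: 2]; E=∅; C=[PRIM2(sub) :: (λy. (y - -1)) :: AP]; D=∅⟩
[5] ⟨S=[4]; E=∅; C=[(λy. (y - -1)) :: AP]; D=∅⟩
[6] ⟨S=[clo(λy. (y - -1), ∅) :: 4]; E=∅; C=[AP]; D=∅⟩
[7] ⟨S=∅; E={y↦4}; C=[(y - -1)]; D=[(∅, ∅, ∅)]⟩
[8] ⟨S=∅; E={y↦4}; C=[y :: -1 :: PRIM2(sub)]; D=[(∅, ∅, ∅)]⟩
[9] ⟨S=[4]; E={y↦4}; C=[-1 :: PRIM2(sub)]; D=[(∅, ∅, ∅)]⟩
[10] ⟨S=[-1 :: 4]; E={y↦4}; C=[PRIM2(sub)]; D=[(∅, ∅, ∅)]⟩
[11] ⟨S=[5]; E={y↦4}; C=∅; D=[(∅, ∅, ∅)]⟩
[12] ⟨S=[5]; E=∅; C=∅; D=∅⟩
→ final value 5

Answer: 5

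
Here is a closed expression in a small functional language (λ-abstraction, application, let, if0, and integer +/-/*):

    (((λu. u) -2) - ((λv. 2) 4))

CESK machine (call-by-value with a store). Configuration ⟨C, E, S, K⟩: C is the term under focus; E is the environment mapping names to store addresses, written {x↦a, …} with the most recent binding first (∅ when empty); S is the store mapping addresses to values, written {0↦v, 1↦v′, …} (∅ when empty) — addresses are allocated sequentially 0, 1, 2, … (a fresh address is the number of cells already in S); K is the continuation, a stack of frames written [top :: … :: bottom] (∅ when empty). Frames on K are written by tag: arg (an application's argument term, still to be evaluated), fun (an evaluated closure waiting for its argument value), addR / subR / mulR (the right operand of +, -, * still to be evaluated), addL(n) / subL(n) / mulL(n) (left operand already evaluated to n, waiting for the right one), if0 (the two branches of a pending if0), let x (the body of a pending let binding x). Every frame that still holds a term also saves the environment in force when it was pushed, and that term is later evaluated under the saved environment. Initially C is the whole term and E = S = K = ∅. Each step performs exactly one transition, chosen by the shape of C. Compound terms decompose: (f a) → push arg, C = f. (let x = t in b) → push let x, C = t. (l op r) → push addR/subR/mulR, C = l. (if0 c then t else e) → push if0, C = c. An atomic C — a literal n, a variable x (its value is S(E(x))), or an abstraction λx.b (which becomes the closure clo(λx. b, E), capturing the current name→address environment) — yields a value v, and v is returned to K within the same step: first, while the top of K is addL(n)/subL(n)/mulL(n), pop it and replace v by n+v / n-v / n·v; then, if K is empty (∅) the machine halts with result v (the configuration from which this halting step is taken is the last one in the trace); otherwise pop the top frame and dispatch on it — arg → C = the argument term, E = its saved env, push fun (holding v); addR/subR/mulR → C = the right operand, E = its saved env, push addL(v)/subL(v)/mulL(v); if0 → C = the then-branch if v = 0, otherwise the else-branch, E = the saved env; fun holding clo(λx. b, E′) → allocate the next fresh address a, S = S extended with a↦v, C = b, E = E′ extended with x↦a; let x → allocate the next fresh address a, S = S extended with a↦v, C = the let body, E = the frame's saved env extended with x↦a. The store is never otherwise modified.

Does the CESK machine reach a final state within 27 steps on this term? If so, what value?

Answer: -4

Derivation:
[0] <C=(((λu. u) -2) - ((λv. 2) 4)), E=∅, S=∅, K=∅>
[1] <C=((λu. u) -2), E=∅, S=∅, K=[subR]>
[2] <C=(λu. u), E=∅, S=∅, K=[arg :: subR]>
[3] <C=-2, E=∅, S=∅, K=[fun :: subR]>
[4] <C=u, E={u↦0}, S={0↦-2}, K=[subR]>
[5] <C=((λv. 2) 4), E=∅, S={0↦-2}, K=[subL(-2)]>
[6] <C=(λv. 2), E=∅, S={0↦-2}, K=[arg :: subL(-2)]>
[7] <C=4, E=∅, S={0↦-2}, K=[fun :: subL(-2)]>
[8] <C=2, E={v↦1}, S={0↦-2, 1↦4}, K=[subL(-2)]>
→ final value -4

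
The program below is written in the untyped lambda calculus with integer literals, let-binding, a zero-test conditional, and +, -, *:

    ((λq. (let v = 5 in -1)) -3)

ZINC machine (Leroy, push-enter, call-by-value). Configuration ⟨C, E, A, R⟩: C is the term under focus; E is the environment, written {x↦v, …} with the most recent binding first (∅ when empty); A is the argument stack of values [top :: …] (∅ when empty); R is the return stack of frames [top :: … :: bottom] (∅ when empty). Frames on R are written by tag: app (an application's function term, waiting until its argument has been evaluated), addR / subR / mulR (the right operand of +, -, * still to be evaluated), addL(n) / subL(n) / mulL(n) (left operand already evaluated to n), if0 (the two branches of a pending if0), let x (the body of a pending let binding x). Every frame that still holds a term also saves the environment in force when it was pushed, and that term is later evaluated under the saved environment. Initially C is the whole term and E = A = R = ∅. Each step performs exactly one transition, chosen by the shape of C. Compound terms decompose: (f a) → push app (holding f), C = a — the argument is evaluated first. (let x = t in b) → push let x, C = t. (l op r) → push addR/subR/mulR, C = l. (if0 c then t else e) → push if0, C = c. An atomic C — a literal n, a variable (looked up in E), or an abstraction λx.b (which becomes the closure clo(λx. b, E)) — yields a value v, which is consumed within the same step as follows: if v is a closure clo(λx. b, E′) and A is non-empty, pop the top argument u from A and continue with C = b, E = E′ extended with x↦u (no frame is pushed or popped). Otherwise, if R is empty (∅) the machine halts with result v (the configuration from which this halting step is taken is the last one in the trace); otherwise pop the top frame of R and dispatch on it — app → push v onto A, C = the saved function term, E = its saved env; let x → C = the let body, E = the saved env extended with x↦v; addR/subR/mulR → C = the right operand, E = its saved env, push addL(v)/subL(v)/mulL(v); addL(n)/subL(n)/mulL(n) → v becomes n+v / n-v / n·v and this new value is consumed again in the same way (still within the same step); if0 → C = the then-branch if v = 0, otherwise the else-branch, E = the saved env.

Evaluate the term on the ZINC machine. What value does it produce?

t=0: ⟨C=((λq. (let v = 5 in -1)) -3); E=∅; A=∅; R=∅⟩
t=1: ⟨C=-3; E=∅; A=∅; R=[app]⟩
t=2: ⟨C=(λq. (let v = 5 in -1)); E=∅; A=[-3]; R=∅⟩
t=3: ⟨C=(let v = 5 in -1); E={q↦-3}; A=∅; R=∅⟩
t=4: ⟨C=5; E={q↦-3}; A=∅; R=[let v]⟩
t=5: ⟨C=-1; E={v↦5, q↦-3}; A=∅; R=∅⟩
→ final value -1

Answer: -1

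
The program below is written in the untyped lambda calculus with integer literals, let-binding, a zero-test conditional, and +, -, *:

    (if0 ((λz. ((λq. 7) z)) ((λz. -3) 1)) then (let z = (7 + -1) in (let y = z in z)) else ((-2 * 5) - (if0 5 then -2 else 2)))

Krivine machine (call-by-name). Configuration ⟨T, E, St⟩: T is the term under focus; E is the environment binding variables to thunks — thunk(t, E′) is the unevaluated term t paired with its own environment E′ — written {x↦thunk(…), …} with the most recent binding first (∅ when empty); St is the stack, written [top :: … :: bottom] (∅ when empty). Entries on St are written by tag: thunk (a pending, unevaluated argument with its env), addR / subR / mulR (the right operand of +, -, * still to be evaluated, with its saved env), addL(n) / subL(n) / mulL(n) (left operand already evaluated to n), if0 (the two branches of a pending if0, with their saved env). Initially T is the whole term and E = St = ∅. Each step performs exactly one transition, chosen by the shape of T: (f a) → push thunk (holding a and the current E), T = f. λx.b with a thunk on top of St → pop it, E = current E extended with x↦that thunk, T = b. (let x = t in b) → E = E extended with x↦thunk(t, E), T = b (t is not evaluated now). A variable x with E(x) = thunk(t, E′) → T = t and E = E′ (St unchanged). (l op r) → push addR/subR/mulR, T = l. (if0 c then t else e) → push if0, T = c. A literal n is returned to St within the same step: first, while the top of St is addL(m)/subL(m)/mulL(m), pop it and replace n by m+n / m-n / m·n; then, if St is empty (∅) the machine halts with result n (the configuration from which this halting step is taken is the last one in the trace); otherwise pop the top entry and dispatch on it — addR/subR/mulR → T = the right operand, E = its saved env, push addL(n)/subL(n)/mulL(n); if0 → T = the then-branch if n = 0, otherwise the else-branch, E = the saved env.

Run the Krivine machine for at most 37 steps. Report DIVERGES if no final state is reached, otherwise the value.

t=0: <T=(if0 ((λz. ((λq. 7) z)) ((λz. -3) 1)) then (let z = (7 + -1) in (let y = z in z)) else ((-2 * 5) - (if0 5 then -2 else 2))), E=∅, St=∅>
t=1: <T=((λz. ((λq. 7) z)) ((λz. -3) 1)), E=∅, St=[if0]>
t=2: <T=(λz. ((λq. 7) z)), E=∅, St=[thunk :: if0]>
t=3: <T=((λq. 7) z), E={z↦thunk(((λz. -3) 1), ∅)}, St=[if0]>
t=4: <T=(λq. 7), E={z↦thunk(((λz. -3) 1), ∅)}, St=[thunk :: if0]>
t=5: <T=7, E={q↦thunk(z, {z↦thunk(((λz. -3) 1), ∅)}), z↦thunk(((λz. -3) 1), ∅)}, St=[if0]>
t=6: <T=((-2 * 5) - (if0 5 then -2 else 2)), E=∅, St=∅>
t=7: <T=(-2 * 5), E=∅, St=[subR]>
t=8: <T=-2, E=∅, St=[mulR :: subR]>
t=9: <T=5, E=∅, St=[mulL(-2) :: subR]>
t=10: <T=(if0 5 then -2 else 2), E=∅, St=[subL(-10)]>
t=11: <T=5, E=∅, St=[if0 :: subL(-10)]>
t=12: <T=2, E=∅, St=[subL(-10)]>
→ final value -12

Answer: -12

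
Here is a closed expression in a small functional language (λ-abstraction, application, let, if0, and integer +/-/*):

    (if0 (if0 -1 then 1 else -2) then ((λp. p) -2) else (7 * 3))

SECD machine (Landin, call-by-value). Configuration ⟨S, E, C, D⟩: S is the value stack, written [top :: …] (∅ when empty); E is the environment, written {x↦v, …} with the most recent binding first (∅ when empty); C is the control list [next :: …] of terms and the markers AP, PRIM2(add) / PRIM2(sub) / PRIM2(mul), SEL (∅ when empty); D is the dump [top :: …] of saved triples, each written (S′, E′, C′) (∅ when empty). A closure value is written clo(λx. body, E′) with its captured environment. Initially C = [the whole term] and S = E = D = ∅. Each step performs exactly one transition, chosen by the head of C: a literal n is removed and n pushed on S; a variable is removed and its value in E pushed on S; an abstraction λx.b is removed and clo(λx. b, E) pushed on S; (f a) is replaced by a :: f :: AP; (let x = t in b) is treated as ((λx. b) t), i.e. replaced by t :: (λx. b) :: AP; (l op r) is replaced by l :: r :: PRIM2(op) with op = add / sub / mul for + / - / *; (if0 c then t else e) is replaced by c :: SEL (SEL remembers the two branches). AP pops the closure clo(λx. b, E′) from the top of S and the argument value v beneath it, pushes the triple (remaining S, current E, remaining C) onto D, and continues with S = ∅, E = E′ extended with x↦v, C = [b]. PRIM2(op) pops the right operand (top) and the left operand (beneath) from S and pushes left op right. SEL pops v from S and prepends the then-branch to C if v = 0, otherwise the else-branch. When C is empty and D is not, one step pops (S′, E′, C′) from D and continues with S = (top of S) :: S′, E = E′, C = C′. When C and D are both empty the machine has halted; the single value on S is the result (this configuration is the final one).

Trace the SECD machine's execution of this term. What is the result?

step 0: <S=∅, E=∅, C=[(if0 (if0 -1 then 1 else -2) then ((λp. p) -2) else (7 * 3))], D=∅>
step 1: <S=∅, E=∅, C=[(if0 -1 then 1 else -2) :: SEL], D=∅>
step 2: <S=∅, E=∅, C=[-1 :: SEL :: SEL], D=∅>
step 3: <S=[-1], E=∅, C=[SEL :: SEL], D=∅>
step 4: <S=∅, E=∅, C=[-2 :: SEL], D=∅>
step 5: <S=[-2], E=∅, C=[SEL], D=∅>
step 6: <S=∅, E=∅, C=[(7 * 3)], D=∅>
step 7: <S=∅, E=∅, C=[7 :: 3 :: PRIM2(mul)], D=∅>
step 8: <S=[7], E=∅, C=[3 :: PRIM2(mul)], D=∅>
step 9: <S=[3 :: 7], E=∅, C=[PRIM2(mul)], D=∅>
step 10: <S=[21], E=∅, C=∅, D=∅>
→ final value 21

Answer: 21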